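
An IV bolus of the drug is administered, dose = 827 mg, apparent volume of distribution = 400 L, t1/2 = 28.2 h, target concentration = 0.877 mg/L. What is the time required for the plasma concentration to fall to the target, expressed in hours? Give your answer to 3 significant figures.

34.9 h

C₀ = Dose / Vd = 827.0 / 400 = 2.068 mg/L
k = ln2 / t½ = 0.693147 / 28.2 = 0.02458 h⁻¹
t = ln(C₀ / C) / k = ln(2.068 / 0.877) / 0.02458
  = ln(2.358) / 0.02458 = 0.8578 / 0.02458 = 34.90 h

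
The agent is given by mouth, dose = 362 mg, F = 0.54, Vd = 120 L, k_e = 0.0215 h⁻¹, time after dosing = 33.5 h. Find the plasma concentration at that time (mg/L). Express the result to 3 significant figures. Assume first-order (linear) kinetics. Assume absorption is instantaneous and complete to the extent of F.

Amount reaching circulation = F × Dose = 0.54 × 362.0 = 195.5 mg
C₀ = F·Dose / Vd = 195.5 / 120 = 1.629 mg/L
C = C₀ · e^(−k·t) = 1.629 × e^(−0.02150 × 33.5)
  = 1.629 × 0.4866 = 0.7927 mg/L

0.793 mg/L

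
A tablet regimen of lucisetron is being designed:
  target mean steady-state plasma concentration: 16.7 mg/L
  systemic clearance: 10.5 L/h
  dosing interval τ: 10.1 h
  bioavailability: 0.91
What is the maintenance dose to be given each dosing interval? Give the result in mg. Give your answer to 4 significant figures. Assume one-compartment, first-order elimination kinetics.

1946 mg

At steady state, F × (Dose/τ) = Css × CL.
Dose = Css × CL × τ / F = 16.7 × 10.50 × 10.1 / 0.91 = 1946 mg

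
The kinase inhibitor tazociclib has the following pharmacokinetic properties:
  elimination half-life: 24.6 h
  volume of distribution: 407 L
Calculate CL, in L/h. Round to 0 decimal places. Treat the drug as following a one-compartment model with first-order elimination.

k = ln2 / t½ = 0.693147 / 24.6 = 0.02818 h⁻¹
CL = k × Vd = 0.02818 × 407 = 11.47 L/h

11 L/h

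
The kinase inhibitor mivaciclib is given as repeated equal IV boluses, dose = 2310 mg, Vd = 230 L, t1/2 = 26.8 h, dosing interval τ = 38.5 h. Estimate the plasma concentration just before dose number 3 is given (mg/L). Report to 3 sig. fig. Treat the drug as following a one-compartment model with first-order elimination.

5.08 mg/L

C₀ per dose = Dose / Vd = 2310 / 230 = 10.04 mg/L
k = ln2 / t½ = 0.693147 / 26.8 = 0.02586 h⁻¹
Fraction remaining after one interval: r = e^(−kτ) = e^(−0.02586 × 38.5) = 0.3695
Before dose 3, 2 doses have been given (aged 1τ, 2τ).
C_trough = C₀ × (r + r²) = 10.04 × (0.3695 + 0.1365) = 5.080 mg/L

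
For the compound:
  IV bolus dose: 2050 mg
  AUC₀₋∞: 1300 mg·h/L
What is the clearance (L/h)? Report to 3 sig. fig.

1.58 L/h

CL = Dose / AUC = 2050 / 1300 = 1.577 L/h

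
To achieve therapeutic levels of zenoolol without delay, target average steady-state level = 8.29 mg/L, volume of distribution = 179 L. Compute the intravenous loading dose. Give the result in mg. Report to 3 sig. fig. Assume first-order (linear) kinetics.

1480 mg

LD = Css × Vd = 8.29 × 179 = 1484 mg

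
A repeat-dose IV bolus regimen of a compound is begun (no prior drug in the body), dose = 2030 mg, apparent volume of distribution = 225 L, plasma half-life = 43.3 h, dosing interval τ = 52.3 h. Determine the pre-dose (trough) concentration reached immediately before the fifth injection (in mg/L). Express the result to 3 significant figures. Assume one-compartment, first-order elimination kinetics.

C₀ per dose = Dose / Vd = 2030 / 225 = 9.022 mg/L
k = ln2 / t½ = 0.693147 / 43.3 = 0.01601 h⁻¹
Fraction remaining after one interval: r = e^(−kτ) = e^(−0.01601 × 52.3) = 0.4329
Before dose 5, 4 doses have been given (aged 1τ, 2τ, 3τ, 4τ).
C_trough = C₀ × (r + r² + … + r^4) = C₀ × r(1−r^4)/(1−r)
        = 9.022 × 0.4329 × (1 − 0.03512) / (1 − 0.4329) = 6.645 mg/L

6.65 mg/L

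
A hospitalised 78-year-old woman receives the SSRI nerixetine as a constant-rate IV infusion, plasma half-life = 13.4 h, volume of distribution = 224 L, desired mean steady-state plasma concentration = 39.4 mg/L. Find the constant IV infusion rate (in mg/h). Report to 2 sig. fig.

k = ln2 / t½ = 0.693147 / 13.4 = 0.05173 h⁻¹
CL = k × Vd = 0.05173 × 224 = 11.59 L/h
At steady state, infusion rate R₀ = Css × CL = 39.4 × 11.59 = 456.6 mg/h

460 mg/h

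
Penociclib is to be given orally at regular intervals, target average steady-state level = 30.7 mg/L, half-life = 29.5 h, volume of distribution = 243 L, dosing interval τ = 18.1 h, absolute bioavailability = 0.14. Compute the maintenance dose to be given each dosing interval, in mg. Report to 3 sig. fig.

k = ln2 / t½ = 0.693147 / 29.5 = 0.02350 h⁻¹
CL = k × Vd = 0.02350 × 243 = 5.711 L/h
At steady state, F × (Dose/τ) = Css × CL.
Dose = Css × CL × τ / F = 30.7 × 5.711 × 18.1 / 0.14 = 22670 mg

22700 mg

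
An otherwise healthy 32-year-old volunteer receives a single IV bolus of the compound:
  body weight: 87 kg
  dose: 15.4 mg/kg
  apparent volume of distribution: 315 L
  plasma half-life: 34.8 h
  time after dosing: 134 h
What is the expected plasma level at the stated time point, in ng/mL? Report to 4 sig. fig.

Total dose = 15.4 × 87 = 1340 mg
C₀ = Dose / Vd = 1340 / 315 = 4.254 mg/L
k = ln2 / t½ = 0.693147 / 34.8 = 0.01992 h⁻¹
C = C₀ · e^(−k·t) = 4.254 × e^(−0.01992 × 134)
  = 4.254 × 0.06930 = 0.2948 mg/L
Convert: 0.2948 mg/L × 1000 = 294.8 ng/mL

294.8 ng/mL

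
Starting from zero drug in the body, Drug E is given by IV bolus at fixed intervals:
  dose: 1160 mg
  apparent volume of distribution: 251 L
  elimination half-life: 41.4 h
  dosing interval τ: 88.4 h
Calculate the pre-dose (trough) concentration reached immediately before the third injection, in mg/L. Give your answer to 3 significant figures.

C₀ per dose = Dose / Vd = 1160 / 251 = 4.622 mg/L
k = ln2 / t½ = 0.693147 / 41.4 = 0.01674 h⁻¹
Fraction remaining after one interval: r = e^(−kτ) = e^(−0.01674 × 88.4) = 0.2277
Before dose 3, 2 doses have been given (aged 1τ, 2τ).
C_trough = C₀ × (r + r²) = 4.622 × (0.2277 + 0.05185) = 1.292 mg/L

1.29 mg/L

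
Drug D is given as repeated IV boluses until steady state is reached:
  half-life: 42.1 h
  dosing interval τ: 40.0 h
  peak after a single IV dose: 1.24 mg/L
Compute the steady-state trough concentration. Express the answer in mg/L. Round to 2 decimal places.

1.33 mg/L

k = ln2 / t½ = 0.693147 / 42.1 = 0.01646 h⁻¹
e^(−kτ) = e^(−0.01646 × 40.0) = 0.5177
Accumulation ratio R = 1 / (1 − e^(−kτ)) = 1 / (1 − 0.5177) = 2.073
Steady-state trough = C₀ × R × e^(−kτ) = 1.24 × 2.073 × 0.5177 = 1.331 mg/L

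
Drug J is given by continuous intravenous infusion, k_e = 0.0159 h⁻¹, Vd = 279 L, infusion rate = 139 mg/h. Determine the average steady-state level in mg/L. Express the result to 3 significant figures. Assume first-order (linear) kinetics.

CL = k × Vd = 0.01590 × 279 = 4.436 L/h
At steady state Css = R₀ / CL = 139 / 4.436 = 31.33 mg/L

31.3 mg/L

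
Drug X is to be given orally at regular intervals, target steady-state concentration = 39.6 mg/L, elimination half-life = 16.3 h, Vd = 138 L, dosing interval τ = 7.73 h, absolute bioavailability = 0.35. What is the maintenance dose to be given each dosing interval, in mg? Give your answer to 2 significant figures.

5100 mg

k = ln2 / t½ = 0.693147 / 16.3 = 0.04252 h⁻¹
CL = k × Vd = 0.04252 × 138 = 5.868 L/h
At steady state, F × (Dose/τ) = Css × CL.
Dose = Css × CL × τ / F = 39.6 × 5.868 × 7.73 / 0.35 = 5132 mg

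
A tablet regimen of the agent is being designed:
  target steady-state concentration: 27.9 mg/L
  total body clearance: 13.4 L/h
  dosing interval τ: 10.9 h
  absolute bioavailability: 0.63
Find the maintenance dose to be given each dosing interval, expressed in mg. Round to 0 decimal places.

At steady state, F × (Dose/τ) = Css × CL.
Dose = Css × CL × τ / F = 27.9 × 13.40 × 10.9 / 0.63 = 6468 mg

6468 mg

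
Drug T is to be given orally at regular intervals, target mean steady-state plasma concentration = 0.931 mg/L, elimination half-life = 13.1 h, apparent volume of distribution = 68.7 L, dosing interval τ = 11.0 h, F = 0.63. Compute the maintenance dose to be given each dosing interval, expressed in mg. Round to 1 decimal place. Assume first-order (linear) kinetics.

k = ln2 / t½ = 0.693147 / 13.1 = 0.05291 h⁻¹
CL = k × Vd = 0.05291 × 68.7 = 3.635 L/h
At steady state, F × (Dose/τ) = Css × CL.
Dose = Css × CL × τ / F = 0.931 × 3.635 × 11.0 / 0.63 = 59.09 mg

59.1 mg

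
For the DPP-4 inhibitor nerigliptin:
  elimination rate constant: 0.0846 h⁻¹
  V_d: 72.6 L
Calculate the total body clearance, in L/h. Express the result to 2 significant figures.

CL = k × Vd = 0.0846 × 72.6 = 6.142 L/h

6.1 L/h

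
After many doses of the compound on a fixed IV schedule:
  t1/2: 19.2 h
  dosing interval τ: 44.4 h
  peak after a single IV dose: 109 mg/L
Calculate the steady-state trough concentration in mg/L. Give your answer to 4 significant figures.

k = ln2 / t½ = 0.693147 / 19.2 = 0.03610 h⁻¹
e^(−kτ) = e^(−0.03610 × 44.4) = 0.2013
Accumulation ratio R = 1 / (1 − e^(−kτ)) = 1 / (1 − 0.2013) = 1.252
Steady-state trough = C₀ × R × e^(−kτ) = 109 × 1.252 × 0.2013 = 27.47 mg/L

27.47 mg/L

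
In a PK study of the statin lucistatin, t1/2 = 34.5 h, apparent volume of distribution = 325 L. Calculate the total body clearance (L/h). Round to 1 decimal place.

6.5 L/h

k = ln2 / t½ = 0.693147 / 34.5 = 0.02009 h⁻¹
CL = k × Vd = 0.02009 × 325 = 6.529 L/h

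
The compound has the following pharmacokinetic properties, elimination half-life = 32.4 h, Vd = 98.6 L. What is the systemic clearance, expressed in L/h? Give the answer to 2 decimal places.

2.11 L/h

k = ln2 / t½ = 0.693147 / 32.4 = 0.02139 h⁻¹
CL = k × Vd = 0.02139 × 98.6 = 2.109 L/h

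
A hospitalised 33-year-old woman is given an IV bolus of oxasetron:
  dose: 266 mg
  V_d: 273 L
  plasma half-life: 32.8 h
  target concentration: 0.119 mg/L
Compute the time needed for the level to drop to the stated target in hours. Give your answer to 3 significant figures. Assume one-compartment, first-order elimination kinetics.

C₀ = Dose / Vd = 266.0 / 273 = 0.9744 mg/L
k = ln2 / t½ = 0.693147 / 32.8 = 0.02113 h⁻¹
t = ln(C₀ / C) / k = ln(0.9744 / 0.119) / 0.02113
  = ln(8.188) / 0.02113 = 2.103 / 0.02113 = 99.53 h

99.5 h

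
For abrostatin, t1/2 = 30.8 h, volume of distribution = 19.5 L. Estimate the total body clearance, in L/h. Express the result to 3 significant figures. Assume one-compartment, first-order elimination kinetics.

k = ln2 / t½ = 0.693147 / 30.8 = 0.02250 h⁻¹
CL = k × Vd = 0.02250 × 19.5 = 0.4388 L/h

0.439 L/h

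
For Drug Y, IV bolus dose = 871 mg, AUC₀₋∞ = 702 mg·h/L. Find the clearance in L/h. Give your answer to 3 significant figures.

1.24 L/h

CL = Dose / AUC = 871 / 702 = 1.241 L/h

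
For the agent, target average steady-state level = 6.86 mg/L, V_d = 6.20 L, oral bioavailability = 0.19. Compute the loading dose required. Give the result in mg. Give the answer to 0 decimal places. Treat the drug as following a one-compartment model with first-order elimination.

224 mg

LD = Css × Vd / F = 6.86 × 6.20 / 0.19 = 223.9 mg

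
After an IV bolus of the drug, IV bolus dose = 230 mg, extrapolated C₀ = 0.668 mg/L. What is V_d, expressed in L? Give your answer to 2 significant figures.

340 L

Vd = Dose / C₀ = 230.0 / 0.668 = 344.3 L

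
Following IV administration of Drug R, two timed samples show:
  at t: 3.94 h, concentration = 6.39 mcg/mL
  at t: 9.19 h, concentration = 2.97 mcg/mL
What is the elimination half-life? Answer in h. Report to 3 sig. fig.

k = ln(C₁/C₂) / (t₂ − t₁) = ln(6.39/2.97) / (9.19 − 3.94)
  = 0.7662 / 5.250 = 0.1459 h⁻¹
t½ = ln2 / k = 0.693147 / 0.1459 = 4.751 h

4.75 h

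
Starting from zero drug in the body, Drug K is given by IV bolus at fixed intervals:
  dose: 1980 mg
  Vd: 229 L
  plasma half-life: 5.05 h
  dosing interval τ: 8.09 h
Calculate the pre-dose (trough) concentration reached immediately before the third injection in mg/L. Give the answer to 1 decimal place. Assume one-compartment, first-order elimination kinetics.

C₀ per dose = Dose / Vd = 1980 / 229 = 8.646 mg/L
k = ln2 / t½ = 0.693147 / 5.05 = 0.1373 h⁻¹
Fraction remaining after one interval: r = e^(−kτ) = e^(−0.1373 × 8.09) = 0.3293
Before dose 3, 2 doses have been given (aged 1τ, 2τ).
C_trough = C₀ × (r + r²) = 8.646 × (0.3293 + 0.1084) = 3.784 mg/L

3.8 mg/L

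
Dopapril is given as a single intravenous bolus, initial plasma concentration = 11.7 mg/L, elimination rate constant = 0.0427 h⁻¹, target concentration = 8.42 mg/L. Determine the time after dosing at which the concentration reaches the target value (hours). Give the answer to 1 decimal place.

7.7 h

t = ln(C₀ / C) / k = ln(11.70 / 8.42) / 0.04270
  = ln(1.390) / 0.04270 = 0.3293 / 0.04270 = 7.712 h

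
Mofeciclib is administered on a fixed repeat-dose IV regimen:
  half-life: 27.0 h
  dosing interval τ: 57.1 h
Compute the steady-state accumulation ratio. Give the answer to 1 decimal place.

k = ln2 / t½ = 0.693147 / 27.0 = 0.02567 h⁻¹
e^(−kτ) = e^(−0.02567 × 57.1) = 0.2309
Accumulation ratio R = 1 / (1 − e^(−kτ)) = 1 / (1 − 0.2309) = 1.300

1.3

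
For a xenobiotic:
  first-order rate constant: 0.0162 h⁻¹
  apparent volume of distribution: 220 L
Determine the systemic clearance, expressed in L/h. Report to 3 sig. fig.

CL = k × Vd = 0.0162 × 220 = 3.564 L/h

3.56 L/h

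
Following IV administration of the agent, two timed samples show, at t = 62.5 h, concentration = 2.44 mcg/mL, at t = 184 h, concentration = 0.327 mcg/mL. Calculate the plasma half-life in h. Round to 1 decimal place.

k = ln(C₁/C₂) / (t₂ − t₁) = ln(2.44/0.327) / (184 − 62.5)
  = 2.010 / 121.5 = 0.01654 h⁻¹
t½ = ln2 / k = 0.693147 / 0.01654 = 41.91 h

41.9 h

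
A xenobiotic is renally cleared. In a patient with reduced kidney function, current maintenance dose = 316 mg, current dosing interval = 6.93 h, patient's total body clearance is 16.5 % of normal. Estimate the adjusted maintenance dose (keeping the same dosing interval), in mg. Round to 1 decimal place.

To keep the same average steady-state level, dosing rate must scale with clearance.
CL ratio = 16.5 / 100 = 0.1650
New dose (same interval) = 316 × 0.1650 = 52.14 mg

52.1 mg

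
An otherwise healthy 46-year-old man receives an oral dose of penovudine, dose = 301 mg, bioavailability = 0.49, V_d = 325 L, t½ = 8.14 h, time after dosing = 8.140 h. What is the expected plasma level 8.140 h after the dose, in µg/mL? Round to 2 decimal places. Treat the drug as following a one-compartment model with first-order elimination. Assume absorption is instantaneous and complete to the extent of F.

0.23 µg/mL

Amount reaching circulation = F × Dose = 0.49 × 301.0 = 147.5 mg
C₀ = F·Dose / Vd = 147.5 / 325 = 0.4538 mg/L
k = ln2 / t½ = 0.693147 / 8.14 = 0.08515 h⁻¹
t / t½ = 8.140 / 8.14 = 1 half-lives
C = C₀ × (1/2)^1 = 0.4538 × 0.5000 = 0.2269 mg/L
(0.2269 mg/L = 0.2269 µg/mL)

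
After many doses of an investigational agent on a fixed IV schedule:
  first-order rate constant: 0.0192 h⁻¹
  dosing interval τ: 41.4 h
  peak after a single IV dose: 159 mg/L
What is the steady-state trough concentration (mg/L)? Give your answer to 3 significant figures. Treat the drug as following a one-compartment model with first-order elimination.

e^(−kτ) = e^(−0.01920 × 41.4) = 0.4516
Accumulation ratio R = 1 / (1 − e^(−kτ)) = 1 / (1 − 0.4516) = 1.823
Steady-state trough = C₀ × R × e^(−kτ) = 159 × 1.823 × 0.4516 = 130.9 mg/L

131 mg/L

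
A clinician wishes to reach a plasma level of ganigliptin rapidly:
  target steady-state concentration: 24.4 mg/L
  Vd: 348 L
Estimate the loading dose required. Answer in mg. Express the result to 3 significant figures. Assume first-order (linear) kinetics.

8490 mg

LD = Css × Vd = 24.4 × 348 = 8491 mg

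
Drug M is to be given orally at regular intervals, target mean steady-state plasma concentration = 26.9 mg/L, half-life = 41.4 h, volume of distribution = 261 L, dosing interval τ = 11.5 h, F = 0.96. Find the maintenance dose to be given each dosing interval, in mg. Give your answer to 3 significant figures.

1410 mg

k = ln2 / t½ = 0.693147 / 41.4 = 0.01674 h⁻¹
CL = k × Vd = 0.01674 × 261 = 4.369 L/h
At steady state, F × (Dose/τ) = Css × CL.
Dose = Css × CL × τ / F = 26.9 × 4.369 × 11.5 / 0.96 = 1408 mg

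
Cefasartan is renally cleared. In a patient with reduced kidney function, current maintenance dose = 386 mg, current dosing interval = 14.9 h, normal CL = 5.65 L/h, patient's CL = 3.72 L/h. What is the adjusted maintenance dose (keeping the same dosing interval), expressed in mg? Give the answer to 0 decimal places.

To keep the same average steady-state level, dosing rate must scale with clearance.
CL ratio = 3.72 / 5.65 = 0.6584
New dose (same interval) = 386 × 0.6584 = 254.1 mg

254 mg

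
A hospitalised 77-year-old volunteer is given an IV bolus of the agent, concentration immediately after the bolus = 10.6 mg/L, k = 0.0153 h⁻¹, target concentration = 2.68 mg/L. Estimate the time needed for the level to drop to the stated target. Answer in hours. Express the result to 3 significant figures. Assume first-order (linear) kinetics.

t = ln(C₀ / C) / k = ln(10.60 / 2.68) / 0.01530
  = ln(3.955) / 0.01530 = 1.375 / 0.01530 = 89.87 h

89.9 h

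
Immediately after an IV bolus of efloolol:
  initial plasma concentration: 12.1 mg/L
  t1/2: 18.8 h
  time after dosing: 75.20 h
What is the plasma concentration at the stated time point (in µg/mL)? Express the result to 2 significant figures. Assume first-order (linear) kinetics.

k = ln2 / t½ = 0.693147 / 18.8 = 0.03687 h⁻¹
t / t½ = 75.20 / 18.8 = 4 half-lives
C = C₀ × (1/2)^4 = 12.10 × 0.06250 = 0.7563 mg/L
(0.7563 mg/L = 0.7563 µg/mL)

0.76 µg/mL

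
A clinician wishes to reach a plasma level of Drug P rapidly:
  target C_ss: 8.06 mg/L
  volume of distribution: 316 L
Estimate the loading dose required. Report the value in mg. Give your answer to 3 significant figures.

LD = Css × Vd = 8.06 × 316 = 2547 mg

2550 mg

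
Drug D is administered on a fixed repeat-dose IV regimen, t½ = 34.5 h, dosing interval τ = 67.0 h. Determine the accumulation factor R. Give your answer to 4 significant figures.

k = ln2 / t½ = 0.693147 / 34.5 = 0.02009 h⁻¹
e^(−kτ) = e^(−0.02009 × 67.0) = 0.2603
Accumulation ratio R = 1 / (1 − e^(−kτ)) = 1 / (1 − 0.2603) = 1.352

1.352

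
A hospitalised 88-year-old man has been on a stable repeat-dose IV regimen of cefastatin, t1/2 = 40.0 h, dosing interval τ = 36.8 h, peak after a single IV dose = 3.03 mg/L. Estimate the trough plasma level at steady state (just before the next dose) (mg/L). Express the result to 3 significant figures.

3.40 mg/L

k = ln2 / t½ = 0.693147 / 40.0 = 0.01733 h⁻¹
e^(−kτ) = e^(−0.01733 × 36.8) = 0.5285
Accumulation ratio R = 1 / (1 − e^(−kτ)) = 1 / (1 − 0.5285) = 2.121
Steady-state trough = C₀ × R × e^(−kτ) = 3.03 × 2.121 × 0.5285 = 3.396 mg/L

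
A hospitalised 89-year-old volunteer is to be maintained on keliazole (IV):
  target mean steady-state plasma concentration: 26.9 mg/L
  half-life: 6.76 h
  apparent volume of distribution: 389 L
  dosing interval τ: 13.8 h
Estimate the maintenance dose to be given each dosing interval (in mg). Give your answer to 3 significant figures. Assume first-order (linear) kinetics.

14800 mg

k = ln2 / t½ = 0.693147 / 6.76 = 0.1025 h⁻¹
CL = k × Vd = 0.1025 × 389 = 39.87 L/h
At steady state, Dose/τ = Css × CL.
Dose = Css × CL × τ = 26.9 × 39.87 × 13.8 = 14800 mg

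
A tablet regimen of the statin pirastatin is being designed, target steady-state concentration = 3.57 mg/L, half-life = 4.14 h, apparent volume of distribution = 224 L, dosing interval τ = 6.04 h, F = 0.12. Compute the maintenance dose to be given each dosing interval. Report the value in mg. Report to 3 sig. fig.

k = ln2 / t½ = 0.693147 / 4.14 = 0.1674 h⁻¹
CL = k × Vd = 0.1674 × 224 = 37.50 L/h
At steady state, F × (Dose/τ) = Css × CL.
Dose = Css × CL × τ / F = 3.57 × 37.50 × 6.04 / 0.12 = 6738 mg

6740 mg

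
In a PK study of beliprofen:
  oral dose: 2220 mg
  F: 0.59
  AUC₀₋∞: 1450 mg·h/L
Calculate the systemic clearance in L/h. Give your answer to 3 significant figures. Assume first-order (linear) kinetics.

0.903 L/h

CL = F·Dose / AUC = 0.59 × 2220 / 1450 = 0.9033 L/h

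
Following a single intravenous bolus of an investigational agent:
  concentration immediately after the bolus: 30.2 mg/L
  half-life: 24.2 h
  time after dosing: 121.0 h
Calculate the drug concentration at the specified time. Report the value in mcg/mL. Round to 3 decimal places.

0.944 mcg/mL

k = ln2 / t½ = 0.693147 / 24.2 = 0.02864 h⁻¹
t / t½ = 121.0 / 24.2 = 5 half-lives
C = C₀ × (1/2)^5 = 30.20 × 0.03125 = 0.9438 mg/L
(0.9438 mg/L = 0.9438 mcg/mL)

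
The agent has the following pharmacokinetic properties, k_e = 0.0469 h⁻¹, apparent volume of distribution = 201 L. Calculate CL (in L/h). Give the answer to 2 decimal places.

CL = k × Vd = 0.0469 × 201 = 9.427 L/h

9.43 L/h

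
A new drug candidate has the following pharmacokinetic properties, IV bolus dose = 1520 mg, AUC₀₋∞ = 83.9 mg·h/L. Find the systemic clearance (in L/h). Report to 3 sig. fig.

18.1 L/h

CL = Dose / AUC = 1520 / 83.9 = 18.12 L/h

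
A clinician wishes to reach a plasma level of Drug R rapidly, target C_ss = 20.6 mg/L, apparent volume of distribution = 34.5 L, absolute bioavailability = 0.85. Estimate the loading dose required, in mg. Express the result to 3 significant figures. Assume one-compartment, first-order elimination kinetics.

LD = Css × Vd / F = 20.6 × 34.5 / 0.85 = 836.1 mg

836 mg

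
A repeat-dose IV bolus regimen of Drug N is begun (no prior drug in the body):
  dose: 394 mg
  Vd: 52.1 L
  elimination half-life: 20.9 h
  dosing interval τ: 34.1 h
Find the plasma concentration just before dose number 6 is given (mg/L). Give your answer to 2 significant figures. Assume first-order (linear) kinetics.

3.6 mg/L

C₀ per dose = Dose / Vd = 394 / 52.1 = 7.562 mg/L
k = ln2 / t½ = 0.693147 / 20.9 = 0.03316 h⁻¹
Fraction remaining after one interval: r = e^(−kτ) = e^(−0.03316 × 34.1) = 0.3228
Before dose 6, 5 doses have been given (aged 1τ, 2τ, 3τ, 4τ, 5τ).
C_trough = C₀ × (r + r² + … + r^5) = C₀ × r(1−r^5)/(1−r)
        = 7.562 × 0.3228 × (1 − 0.003505) / (1 − 0.3228) = 3.592 mg/L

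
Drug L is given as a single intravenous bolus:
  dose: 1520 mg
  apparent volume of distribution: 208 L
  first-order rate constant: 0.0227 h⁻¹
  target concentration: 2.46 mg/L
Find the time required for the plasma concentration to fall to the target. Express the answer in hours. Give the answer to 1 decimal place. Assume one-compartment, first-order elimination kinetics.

48.0 h

C₀ = Dose / Vd = 1520 / 208 = 7.308 mg/L
t = ln(C₀ / C) / k = ln(7.308 / 2.46) / 0.02270
  = ln(2.971) / 0.02270 = 1.089 / 0.02270 = 47.97 h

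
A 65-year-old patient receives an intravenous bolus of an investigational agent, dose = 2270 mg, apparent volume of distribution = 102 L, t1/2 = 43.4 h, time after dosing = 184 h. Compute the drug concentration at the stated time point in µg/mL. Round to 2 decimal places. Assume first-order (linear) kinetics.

C₀ = Dose / Vd = 2270 / 102 = 22.25 mg/L
k = ln2 / t½ = 0.693147 / 43.4 = 0.01597 h⁻¹
C = C₀ · e^(−k·t) = 22.25 × e^(−0.01597 × 184)
  = 22.25 × 0.05295 = 1.178 mg/L
(1.178 mg/L = 1.178 µg/mL)

1.18 µg/mL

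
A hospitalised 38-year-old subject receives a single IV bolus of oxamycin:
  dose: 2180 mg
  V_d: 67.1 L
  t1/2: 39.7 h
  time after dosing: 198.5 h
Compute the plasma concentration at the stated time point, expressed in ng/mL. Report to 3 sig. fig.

1020 ng/mL

C₀ = Dose / Vd = 2180 / 67.1 = 32.49 mg/L
k = ln2 / t½ = 0.693147 / 39.7 = 0.01746 h⁻¹
t / t½ = 198.5 / 39.7 = 5 half-lives
C = C₀ × (1/2)^5 = 32.49 × 0.03125 = 1.015 mg/L
Convert: 1.015 mg/L × 1000 = 1015 ng/mL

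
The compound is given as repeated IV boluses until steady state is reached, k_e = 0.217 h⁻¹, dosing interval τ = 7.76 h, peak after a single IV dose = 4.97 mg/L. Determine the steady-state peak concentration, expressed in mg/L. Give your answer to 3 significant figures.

e^(−kτ) = e^(−0.2170 × 7.76) = 0.1856
Accumulation ratio R = 1 / (1 − e^(−kτ)) = 1 / (1 − 0.1856) = 1.228
Steady-state peak = C₀ × R = 4.97 × 1.228 = 6.103 mg/L

6.10 mg/L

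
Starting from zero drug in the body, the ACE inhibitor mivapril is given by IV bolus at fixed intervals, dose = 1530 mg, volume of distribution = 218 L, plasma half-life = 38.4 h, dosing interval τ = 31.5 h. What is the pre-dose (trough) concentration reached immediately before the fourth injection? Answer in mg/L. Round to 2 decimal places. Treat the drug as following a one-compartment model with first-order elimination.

C₀ per dose = Dose / Vd = 1530 / 218 = 7.018 mg/L
k = ln2 / t½ = 0.693147 / 38.4 = 0.01805 h⁻¹
Fraction remaining after one interval: r = e^(−kτ) = e^(−0.01805 × 31.5) = 0.5663
Before dose 4, 3 doses have been given (aged 1τ, 2τ, 3τ).
C_trough = C₀ × (r + r² + … + r^3) = C₀ × r(1−r^3)/(1−r)
        = 7.018 × 0.5663 × (1 − 0.1816) / (1 − 0.5663) = 7.500 mg/L

7.50 mg/L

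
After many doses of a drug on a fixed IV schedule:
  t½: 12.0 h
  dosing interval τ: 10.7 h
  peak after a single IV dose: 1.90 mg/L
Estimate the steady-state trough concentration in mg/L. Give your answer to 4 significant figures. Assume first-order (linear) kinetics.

2.221 mg/L

k = ln2 / t½ = 0.693147 / 12.0 = 0.05776 h⁻¹
e^(−kτ) = e^(−0.05776 × 10.7) = 0.5390
Accumulation ratio R = 1 / (1 − e^(−kτ)) = 1 / (1 − 0.5390) = 2.169
Steady-state trough = C₀ × R × e^(−kτ) = 1.90 × 2.169 × 0.5390 = 2.221 mg/L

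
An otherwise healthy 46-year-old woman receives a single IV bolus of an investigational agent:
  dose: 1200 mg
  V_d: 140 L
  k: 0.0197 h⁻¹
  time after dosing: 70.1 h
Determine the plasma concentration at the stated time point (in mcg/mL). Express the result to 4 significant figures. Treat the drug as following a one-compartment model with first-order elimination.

2.154 mcg/mL

C₀ = Dose / Vd = 1200 / 140 = 8.571 mg/L
C = C₀ · e^(−k·t) = 8.571 × e^(−0.01970 × 70.1)
  = 8.571 × 0.2513 = 2.154 mg/L
(2.154 mg/L = 2.154 mcg/mL)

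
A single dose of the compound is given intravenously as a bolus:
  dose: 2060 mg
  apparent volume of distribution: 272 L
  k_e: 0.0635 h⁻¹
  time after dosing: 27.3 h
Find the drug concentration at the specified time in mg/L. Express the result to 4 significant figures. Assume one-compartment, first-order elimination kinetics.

1.338 mg/L

C₀ = Dose / Vd = 2060 / 272 = 7.574 mg/L
C = C₀ · e^(−k·t) = 7.574 × e^(−0.06350 × 27.3)
  = 7.574 × 0.1767 = 1.338 mg/L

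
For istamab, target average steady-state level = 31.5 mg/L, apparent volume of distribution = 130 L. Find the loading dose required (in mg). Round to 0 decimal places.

LD = Css × Vd = 31.5 × 130 = 4095 mg

4095 mg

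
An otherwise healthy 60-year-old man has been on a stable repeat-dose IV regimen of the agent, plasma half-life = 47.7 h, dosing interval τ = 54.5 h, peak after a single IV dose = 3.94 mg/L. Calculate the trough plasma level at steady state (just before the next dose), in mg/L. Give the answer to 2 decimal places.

k = ln2 / t½ = 0.693147 / 47.7 = 0.01453 h⁻¹
e^(−kτ) = e^(−0.01453 × 54.5) = 0.4530
Accumulation ratio R = 1 / (1 − e^(−kτ)) = 1 / (1 − 0.4530) = 1.828
Steady-state trough = C₀ × R × e^(−kτ) = 3.94 × 1.828 × 0.4530 = 3.263 mg/L

3.26 mg/L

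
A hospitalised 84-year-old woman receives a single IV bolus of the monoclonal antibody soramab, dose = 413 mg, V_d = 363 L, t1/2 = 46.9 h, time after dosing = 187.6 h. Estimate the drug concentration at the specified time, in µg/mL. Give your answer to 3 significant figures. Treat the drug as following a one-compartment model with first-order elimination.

C₀ = Dose / Vd = 413.0 / 363 = 1.138 mg/L
k = ln2 / t½ = 0.693147 / 46.9 = 0.01478 h⁻¹
t / t½ = 187.6 / 46.9 = 4 half-lives
C = C₀ × (1/2)^4 = 1.138 × 0.06250 = 0.07113 mg/L
(0.07113 mg/L = 0.07113 µg/mL)

0.0711 µg/mL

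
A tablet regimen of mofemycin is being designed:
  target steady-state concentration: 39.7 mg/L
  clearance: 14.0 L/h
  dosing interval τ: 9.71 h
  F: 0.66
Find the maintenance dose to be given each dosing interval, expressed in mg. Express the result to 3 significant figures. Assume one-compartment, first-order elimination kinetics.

At steady state, F × (Dose/τ) = Css × CL.
Dose = Css × CL × τ / F = 39.7 × 14.00 × 9.71 / 0.66 = 8177 mg

8180 mg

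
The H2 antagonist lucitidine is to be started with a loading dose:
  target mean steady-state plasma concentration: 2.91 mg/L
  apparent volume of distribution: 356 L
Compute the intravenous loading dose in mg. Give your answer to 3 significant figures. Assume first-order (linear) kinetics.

1040 mg

LD = Css × Vd = 2.91 × 356 = 1036 mg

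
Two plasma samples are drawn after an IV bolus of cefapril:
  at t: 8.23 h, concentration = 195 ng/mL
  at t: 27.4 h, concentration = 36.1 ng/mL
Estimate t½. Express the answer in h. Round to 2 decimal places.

k = ln(C₁/C₂) / (t₂ − t₁) = ln(195/36.1) / (27.4 − 8.23)
  = 1.687 / 19.17 = 0.08800 h⁻¹
t½ = ln2 / k = 0.693147 / 0.08800 = 7.877 h

7.88 h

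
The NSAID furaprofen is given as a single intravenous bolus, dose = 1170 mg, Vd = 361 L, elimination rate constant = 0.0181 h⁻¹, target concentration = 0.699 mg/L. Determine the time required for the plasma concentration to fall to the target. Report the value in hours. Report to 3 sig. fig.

84.8 h

C₀ = Dose / Vd = 1170 / 361 = 3.241 mg/L
t = ln(C₀ / C) / k = ln(3.241 / 0.699) / 0.01810
  = ln(4.637) / 0.01810 = 1.534 / 0.01810 = 84.75 h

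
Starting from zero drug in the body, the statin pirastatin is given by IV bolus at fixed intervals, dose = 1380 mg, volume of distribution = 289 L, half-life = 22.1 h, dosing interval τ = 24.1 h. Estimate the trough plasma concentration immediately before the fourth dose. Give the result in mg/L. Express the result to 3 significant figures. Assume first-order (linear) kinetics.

3.79 mg/L

C₀ per dose = Dose / Vd = 1380 / 289 = 4.775 mg/L
k = ln2 / t½ = 0.693147 / 22.1 = 0.03136 h⁻¹
Fraction remaining after one interval: r = e^(−kτ) = e^(−0.03136 × 24.1) = 0.4696
Before dose 4, 3 doses have been given (aged 1τ, 2τ, 3τ).
C_trough = C₀ × (r + r² + … + r^3) = C₀ × r(1−r^3)/(1−r)
        = 4.775 × 0.4696 × (1 − 0.1036) / (1 − 0.4696) = 3.790 mg/L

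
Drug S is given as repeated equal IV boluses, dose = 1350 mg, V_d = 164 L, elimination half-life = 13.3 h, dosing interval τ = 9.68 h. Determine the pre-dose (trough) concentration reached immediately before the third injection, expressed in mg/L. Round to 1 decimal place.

C₀ per dose = Dose / Vd = 1350 / 164 = 8.232 mg/L
k = ln2 / t½ = 0.693147 / 13.3 = 0.05212 h⁻¹
Fraction remaining after one interval: r = e^(−kτ) = e^(−0.05212 × 9.68) = 0.6038
Before dose 3, 2 doses have been given (aged 1τ, 2τ).
C_trough = C₀ × (r + r²) = 8.232 × (0.6038 + 0.3646) = 7.972 mg/L

8.0 mg/L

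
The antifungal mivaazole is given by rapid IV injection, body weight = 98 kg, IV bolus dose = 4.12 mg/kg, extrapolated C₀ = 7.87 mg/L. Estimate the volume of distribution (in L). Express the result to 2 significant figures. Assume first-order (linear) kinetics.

51 L

Dose = 4.12 × 98 = 403.8 mg
Vd = Dose / C₀ = 403.8 / 7.87 = 51.31 L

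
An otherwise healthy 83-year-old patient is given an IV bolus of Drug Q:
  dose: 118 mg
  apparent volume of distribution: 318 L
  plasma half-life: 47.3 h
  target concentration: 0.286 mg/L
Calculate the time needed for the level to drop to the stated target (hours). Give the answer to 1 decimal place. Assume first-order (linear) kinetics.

17.8 h

C₀ = Dose / Vd = 118.0 / 318 = 0.3711 mg/L
k = ln2 / t½ = 0.693147 / 47.3 = 0.01465 h⁻¹
t = ln(C₀ / C) / k = ln(0.3711 / 0.286) / 0.01465
  = ln(1.298) / 0.01465 = 0.2608 / 0.01465 = 17.80 h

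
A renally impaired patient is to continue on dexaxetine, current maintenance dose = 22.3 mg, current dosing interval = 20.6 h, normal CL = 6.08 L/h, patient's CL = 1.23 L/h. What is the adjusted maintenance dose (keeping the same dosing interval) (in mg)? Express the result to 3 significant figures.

4.51 mg

To keep the same average steady-state level, dosing rate must scale with clearance.
CL ratio = 1.23 / 6.08 = 0.2023
New dose (same interval) = 22.3 × 0.2023 = 4.511 mg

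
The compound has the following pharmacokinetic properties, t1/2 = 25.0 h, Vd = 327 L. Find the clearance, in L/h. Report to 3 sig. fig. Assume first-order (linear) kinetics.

k = ln2 / t½ = 0.693147 / 25.0 = 0.02773 h⁻¹
CL = k × Vd = 0.02773 × 327 = 9.068 L/h

9.07 L/h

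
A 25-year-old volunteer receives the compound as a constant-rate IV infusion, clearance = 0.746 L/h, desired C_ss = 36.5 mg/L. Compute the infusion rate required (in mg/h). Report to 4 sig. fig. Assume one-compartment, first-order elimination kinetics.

27.23 mg/h

At steady state, infusion rate R₀ = Css × CL = 36.5 × 0.7460 = 27.23 mg/h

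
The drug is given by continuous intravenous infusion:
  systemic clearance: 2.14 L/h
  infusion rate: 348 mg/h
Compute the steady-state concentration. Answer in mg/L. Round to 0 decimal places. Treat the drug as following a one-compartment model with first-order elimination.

At steady state Css = R₀ / CL = 348 / 2.140 = 162.6 mg/L

163 mg/L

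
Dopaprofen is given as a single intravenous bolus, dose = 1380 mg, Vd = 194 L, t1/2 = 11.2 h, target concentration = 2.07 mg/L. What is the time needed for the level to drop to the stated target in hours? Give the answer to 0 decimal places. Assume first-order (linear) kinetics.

C₀ = Dose / Vd = 1380 / 194 = 7.113 mg/L
k = ln2 / t½ = 0.693147 / 11.2 = 0.06189 h⁻¹
t = ln(C₀ / C) / k = ln(7.113 / 2.07) / 0.06189
  = ln(3.436) / 0.06189 = 1.234 / 0.06189 = 19.94 h

20 h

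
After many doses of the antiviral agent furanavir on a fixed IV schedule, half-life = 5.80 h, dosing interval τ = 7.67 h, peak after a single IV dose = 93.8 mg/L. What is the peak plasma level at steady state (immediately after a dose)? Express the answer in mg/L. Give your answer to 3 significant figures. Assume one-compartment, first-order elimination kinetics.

k = ln2 / t½ = 0.693147 / 5.80 = 0.1195 h⁻¹
e^(−kτ) = e^(−0.1195 × 7.67) = 0.3999
Accumulation ratio R = 1 / (1 − e^(−kτ)) = 1 / (1 − 0.3999) = 1.666
Steady-state peak = C₀ × R = 93.8 × 1.666 = 156.3 mg/L

156 mg/L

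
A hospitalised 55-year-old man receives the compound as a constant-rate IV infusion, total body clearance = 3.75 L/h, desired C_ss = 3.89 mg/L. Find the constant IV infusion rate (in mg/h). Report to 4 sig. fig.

14.59 mg/h

At steady state, infusion rate R₀ = Css × CL = 3.89 × 3.750 = 14.59 mg/h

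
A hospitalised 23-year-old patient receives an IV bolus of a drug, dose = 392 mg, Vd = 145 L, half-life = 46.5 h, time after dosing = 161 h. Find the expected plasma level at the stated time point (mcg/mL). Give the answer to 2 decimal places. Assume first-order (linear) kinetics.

0.25 mcg/mL

C₀ = Dose / Vd = 392.0 / 145 = 2.703 mg/L
k = ln2 / t½ = 0.693147 / 46.5 = 0.01491 h⁻¹
C = C₀ · e^(−k·t) = 2.703 × e^(−0.01491 × 161)
  = 2.703 × 0.09067 = 0.2451 mg/L
(0.2451 mg/L = 0.2451 mcg/mL)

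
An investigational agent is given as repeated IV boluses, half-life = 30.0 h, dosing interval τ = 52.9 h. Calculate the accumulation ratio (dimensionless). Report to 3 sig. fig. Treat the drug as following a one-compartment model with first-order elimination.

k = ln2 / t½ = 0.693147 / 30.0 = 0.02310 h⁻¹
e^(−kτ) = e^(−0.02310 × 52.9) = 0.2946
Accumulation ratio R = 1 / (1 − e^(−kτ)) = 1 / (1 − 0.2946) = 1.418

1.42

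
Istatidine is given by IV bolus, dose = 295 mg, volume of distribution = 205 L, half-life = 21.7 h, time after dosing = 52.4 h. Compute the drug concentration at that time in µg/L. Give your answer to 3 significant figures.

C₀ = Dose / Vd = 295.0 / 205 = 1.439 mg/L
k = ln2 / t½ = 0.693147 / 21.7 = 0.03194 h⁻¹
C = C₀ · e^(−k·t) = 1.439 × e^(−0.03194 × 52.4)
  = 1.439 × 0.1876 = 0.2700 mg/L
Convert: 0.2700 mg/L × 1000 = 270.0 µg/L

270 µg/L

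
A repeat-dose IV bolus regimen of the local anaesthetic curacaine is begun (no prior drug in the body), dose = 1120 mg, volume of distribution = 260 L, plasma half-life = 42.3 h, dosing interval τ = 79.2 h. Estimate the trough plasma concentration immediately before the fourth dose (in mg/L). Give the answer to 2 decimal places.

C₀ per dose = Dose / Vd = 1120 / 260 = 4.308 mg/L
k = ln2 / t½ = 0.693147 / 42.3 = 0.01639 h⁻¹
Fraction remaining after one interval: r = e^(−kτ) = e^(−0.01639 × 79.2) = 0.2731
Before dose 4, 3 doses have been given (aged 1τ, 2τ, 3τ).
C_trough = C₀ × (r + r² + … + r^3) = C₀ × r(1−r^3)/(1−r)
        = 4.308 × 0.2731 × (1 − 0.02037) / (1 − 0.2731) = 1.586 mg/L

1.59 mg/L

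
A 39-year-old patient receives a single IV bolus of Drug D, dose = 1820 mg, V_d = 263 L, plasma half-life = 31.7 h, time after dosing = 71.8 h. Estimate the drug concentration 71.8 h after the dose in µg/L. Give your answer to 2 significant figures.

C₀ = Dose / Vd = 1820 / 263 = 6.920 mg/L
k = ln2 / t½ = 0.693147 / 31.7 = 0.02187 h⁻¹
C = C₀ · e^(−k·t) = 6.920 × e^(−0.02187 × 71.8)
  = 6.920 × 0.2080 = 1.439 mg/L
Convert: 1.439 mg/L × 1000 = 1439 µg/L

1400 µg/L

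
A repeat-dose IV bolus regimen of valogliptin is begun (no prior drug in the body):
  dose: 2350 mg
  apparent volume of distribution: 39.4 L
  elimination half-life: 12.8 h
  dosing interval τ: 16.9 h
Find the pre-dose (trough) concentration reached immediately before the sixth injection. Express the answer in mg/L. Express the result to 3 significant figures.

39.4 mg/L

C₀ per dose = Dose / Vd = 2350 / 39.4 = 59.64 mg/L
k = ln2 / t½ = 0.693147 / 12.8 = 0.05415 h⁻¹
Fraction remaining after one interval: r = e^(−kτ) = e^(−0.05415 × 16.9) = 0.4005
Before dose 6, 5 doses have been given (aged 1τ, 2τ, 3τ, 4τ, 5τ).
C_trough = C₀ × (r + r² + … + r^5) = C₀ × r(1−r^5)/(1−r)
        = 59.64 × 0.4005 × (1 − 0.01030) / (1 − 0.4005) = 39.43 mg/L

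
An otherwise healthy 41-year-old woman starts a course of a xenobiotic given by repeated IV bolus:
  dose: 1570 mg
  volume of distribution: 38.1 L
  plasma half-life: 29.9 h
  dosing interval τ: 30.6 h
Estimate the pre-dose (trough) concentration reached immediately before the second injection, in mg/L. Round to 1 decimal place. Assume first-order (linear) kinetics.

20.3 mg/L

C₀ per dose = Dose / Vd = 1570 / 38.1 = 41.21 mg/L
k = ln2 / t½ = 0.693147 / 29.9 = 0.02318 h⁻¹
Fraction remaining after one interval: r = e^(−kτ) = e^(−0.02318 × 30.6) = 0.4920
Before dose 2, 1 dose has been given (aged 1τ).
C_trough = C₀ × r = 41.21 × 0.4920 = 20.28 mg/L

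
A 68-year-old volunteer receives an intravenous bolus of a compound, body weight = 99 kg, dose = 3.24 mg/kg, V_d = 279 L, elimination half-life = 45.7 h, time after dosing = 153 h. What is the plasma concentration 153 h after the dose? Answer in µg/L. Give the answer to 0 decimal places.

Total dose = 3.24 × 99 = 320.8 mg
C₀ = Dose / Vd = 320.8 / 279 = 1.150 mg/L
k = ln2 / t½ = 0.693147 / 45.7 = 0.01517 h⁻¹
C = C₀ · e^(−k·t) = 1.150 × e^(−0.01517 × 153)
  = 1.150 × 0.09817 = 0.1129 mg/L
Convert: 0.1129 mg/L × 1000 = 112.9 µg/L

113 µg/L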